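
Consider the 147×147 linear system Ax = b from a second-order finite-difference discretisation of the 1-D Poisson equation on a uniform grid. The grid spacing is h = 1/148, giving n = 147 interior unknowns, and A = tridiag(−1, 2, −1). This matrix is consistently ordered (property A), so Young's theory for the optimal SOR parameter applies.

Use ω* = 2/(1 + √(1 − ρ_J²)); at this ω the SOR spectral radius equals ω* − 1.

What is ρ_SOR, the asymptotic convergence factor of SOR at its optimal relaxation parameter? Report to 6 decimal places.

B_J for the 147×147 system has eigenvalues cos(kπ/148); ρ_J = cos(π/148) = 0.999775.
root = sin(π/148) = 0.0212254  (since 1−cos² = sin²).
ω* = 2/(1 + 0.0212254) = 2/1.0212254 = 1.958432.
[ρ_SOR] ω* − 1 = 0.958432.

ρ_SOR = 0.958432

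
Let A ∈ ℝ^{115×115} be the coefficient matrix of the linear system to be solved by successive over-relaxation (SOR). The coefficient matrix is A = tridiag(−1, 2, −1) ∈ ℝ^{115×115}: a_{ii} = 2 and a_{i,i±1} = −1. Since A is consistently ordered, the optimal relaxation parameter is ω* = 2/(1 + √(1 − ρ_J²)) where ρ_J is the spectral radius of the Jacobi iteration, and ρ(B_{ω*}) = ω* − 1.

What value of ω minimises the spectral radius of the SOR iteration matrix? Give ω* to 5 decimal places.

With n=115, ρ(Jacobi) = cos(π/116) = 0.99963.
1 − cos²(π/116) = sin²(π/116) ⇒ √(1−ρ_J²) = sin(π/116) = 0.027079.
Then 2/(1+√(1−ρ_J²)) = 2/(1+0.027079); ω* = 2/1.027079 = 1.94727.
ρ_SOR = ω* − 1 ≈ 0.94727.

ω* = 1.94727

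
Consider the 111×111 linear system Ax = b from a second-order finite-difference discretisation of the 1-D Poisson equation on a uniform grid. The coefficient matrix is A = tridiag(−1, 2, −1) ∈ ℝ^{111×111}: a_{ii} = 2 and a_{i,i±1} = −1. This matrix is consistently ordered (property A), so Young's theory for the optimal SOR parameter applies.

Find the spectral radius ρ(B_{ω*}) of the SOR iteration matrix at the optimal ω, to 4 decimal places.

spectrum of D⁻¹(L+U) = {cos(kπ/112) : 1≤k≤111}; ρ_J = cos(π/112) = 0.9996.
√(1−ρ_J²) simplifies to sin(π/112) = 0.02805.
ω* = 2 / (1 + 0.02805) = 2 / 1.02805 ≈ 1.9454.
ρ_SOR = ω* − 1 ≈ 0.9454.

ρ_SOR = 0.9454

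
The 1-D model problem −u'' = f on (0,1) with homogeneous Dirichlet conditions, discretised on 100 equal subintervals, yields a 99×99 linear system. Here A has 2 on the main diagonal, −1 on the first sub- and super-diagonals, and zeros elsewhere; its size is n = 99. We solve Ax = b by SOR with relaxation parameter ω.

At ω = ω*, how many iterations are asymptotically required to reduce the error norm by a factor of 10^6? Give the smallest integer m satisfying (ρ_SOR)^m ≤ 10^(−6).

n=99: λ(B_J) = 1 − λ(A)/2 = cos(kπ/100); k=1 gives ρ_J = 0.9995066.
√(1−ρ_J²) simplifies to sin(π/100) = 0.0314108.
Young: ω* = 2/(1+√(1−ρ_J²)) = 2/(1+0.0314108) = 2/1.0314108 = 1.9390916.
ρ_SOR = ω* − 1 ≈ 0.9390916.
6·ln10 = 13.8155; −ln(0.9390916) = 0.0628423; m = ⌈13.8155/0.0628423⌉ = ⌈219.844⌉ = 220.

m = 220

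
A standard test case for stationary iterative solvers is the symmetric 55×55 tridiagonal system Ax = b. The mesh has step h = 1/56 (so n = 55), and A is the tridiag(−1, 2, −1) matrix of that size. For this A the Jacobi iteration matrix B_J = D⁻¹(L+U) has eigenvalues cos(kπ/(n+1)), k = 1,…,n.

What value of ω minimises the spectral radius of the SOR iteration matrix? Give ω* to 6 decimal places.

ω* = 1.893813

[ρ_J] n=55: ρ(B_J) = cos(π/(n+1)) = cos(π/56) = 0.998427.
1 − cos²(π/56) = sin²(π/56) ⇒ √(1−ρ_J²) = sin(π/56) = 0.0560704.
ω* = 2 / (1 + 0.0560704) = 2 / 1.0560704 ≈ 1.893813.
ρ(B_{ω*}) = ω*−1 = 0.893813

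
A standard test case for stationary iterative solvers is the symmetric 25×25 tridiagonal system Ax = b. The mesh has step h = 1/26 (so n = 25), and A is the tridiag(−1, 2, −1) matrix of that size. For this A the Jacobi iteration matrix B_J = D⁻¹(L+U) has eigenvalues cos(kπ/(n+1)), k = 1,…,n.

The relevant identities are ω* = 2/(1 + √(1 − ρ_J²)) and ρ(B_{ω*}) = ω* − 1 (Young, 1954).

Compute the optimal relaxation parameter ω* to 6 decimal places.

n=25: λ(B_J) = 1 − λ(A)/2 = cos(kπ/26); k=1 gives ρ_J = 0.992709.
√(1−ρ_J²) = |sin(π/26)| = 0.1205367
ω* = 2/(1+0.1205367) = 1.784859
and ρ(B_{ω*}) = 1.784859 − 1 = 0.784859.

ω* = 1.784859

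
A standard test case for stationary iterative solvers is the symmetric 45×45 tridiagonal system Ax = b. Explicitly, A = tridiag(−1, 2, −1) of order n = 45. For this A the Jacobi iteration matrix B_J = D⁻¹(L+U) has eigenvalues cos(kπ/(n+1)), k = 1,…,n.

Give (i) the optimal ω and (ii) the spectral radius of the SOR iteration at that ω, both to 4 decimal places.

ω* = 1.8722, ρ_SOR = 0.8722

With n=45, ρ(Jacobi) = cos(π/46) = 0.9977.
1 − cos²(π/46) = sin²(π/46) ⇒ √(1−ρ_J²) = sin(π/46) = 0.06824.
ω* = 2/(1+0.06824) = 1.8722
[ρ_SOR] ω* − 1 = 0.8722.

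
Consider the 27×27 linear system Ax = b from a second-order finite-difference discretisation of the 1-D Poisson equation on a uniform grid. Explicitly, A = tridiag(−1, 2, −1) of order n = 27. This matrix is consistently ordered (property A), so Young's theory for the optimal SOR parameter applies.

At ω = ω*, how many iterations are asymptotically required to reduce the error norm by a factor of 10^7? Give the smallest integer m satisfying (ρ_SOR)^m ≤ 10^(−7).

n=27: λ(B_J) = 1 − λ(A)/2 = cos(kπ/28); k=1 gives ρ_J = 0.9937122.
√(1−ρ_J²) = |sin(π/28)| = 0.1119645
Young: ω* = 2/(1+√(1−ρ_J²)) = 2/(1+0.1119645) = 2/1.1119645 = 1.7986186.
At ω = 1.7986186 every |λ(B_ω)| = ω−1, so ρ_SOR = 0.7986186.
Need (0.7986186)^m ≤ 10^(−7): m ≥ 7·ln10/|ln 0.7986186| = 16.1181/0.224872 = 71.677 ⇒ m = 72.

m = 72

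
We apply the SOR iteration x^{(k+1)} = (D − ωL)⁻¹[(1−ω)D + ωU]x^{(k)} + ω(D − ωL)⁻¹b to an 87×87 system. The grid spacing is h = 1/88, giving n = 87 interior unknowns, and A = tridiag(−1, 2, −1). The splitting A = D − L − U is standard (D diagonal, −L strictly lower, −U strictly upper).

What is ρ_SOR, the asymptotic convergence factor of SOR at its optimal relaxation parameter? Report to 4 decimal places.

spectrum of D⁻¹(L+U) = {cos(kπ/88) : 1≤k≤87}; ρ_J = cos(π/88) = 0.9994.
√(1 − cos²(π/88)) = sin(π/88) ≈ 0.03569.
So ω* = 2/1.03569 = 1.9311 (Young).
ρ_SOR = ω* − 1 = 1.9311 − 1 = 0.9311.

ρ_SOR = 0.9311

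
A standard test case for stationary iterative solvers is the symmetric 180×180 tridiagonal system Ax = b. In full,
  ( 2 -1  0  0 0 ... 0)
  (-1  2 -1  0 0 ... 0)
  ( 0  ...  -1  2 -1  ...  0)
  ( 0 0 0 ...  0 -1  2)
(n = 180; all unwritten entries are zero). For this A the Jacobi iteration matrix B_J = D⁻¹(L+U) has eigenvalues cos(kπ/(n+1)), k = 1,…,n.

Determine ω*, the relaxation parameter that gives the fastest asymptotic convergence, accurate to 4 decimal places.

ω* = 1.9659

½·tridiag(1,0,1) at n=180: λ_k = cos(kπ/181); max |λ| at k=1 ⇒ ρ_J = cos(π/181) ≈ 0.9998.
√(1−ρ_J²) = |sin(π/181)| = 0.01736
So ω* = 2/1.01736 = 1.9659 (Young).
and ρ(B_{ω*}) = 1.9659 − 1 = 0.9659.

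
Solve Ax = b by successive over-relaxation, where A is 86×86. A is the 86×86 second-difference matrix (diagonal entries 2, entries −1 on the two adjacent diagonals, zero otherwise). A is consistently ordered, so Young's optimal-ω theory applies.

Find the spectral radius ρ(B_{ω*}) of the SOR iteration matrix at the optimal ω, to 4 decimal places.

[ρ_J] n=86: ρ(B_J) = cos(π/(n+1)) = cos(π/87) = 0.9993.
√(1−ρ_J²) = |sin(π/87)| = 0.03610
Young: ω* = 2/(1+√(1−ρ_J²)) = 2/(1+0.03610) = 2/1.03610 = 1.9303.
Hence ρ(B_{ω*}) = 1.9303 − 1 = 0.9303.

ρ_SOR = 0.9303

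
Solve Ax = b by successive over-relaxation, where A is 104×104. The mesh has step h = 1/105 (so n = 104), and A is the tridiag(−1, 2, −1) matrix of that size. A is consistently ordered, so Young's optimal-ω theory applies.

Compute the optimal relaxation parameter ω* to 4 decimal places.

spectrum of D⁻¹(L+U) = {cos(kπ/105) : 1≤k≤104}; ρ_J = cos(π/105) = 0.9996.
1 − cos²(π/105) = sin²(π/105) ⇒ √(1−ρ_J²) = sin(π/105) = 0.02992.
Young: ω* = 2/(1+√(1−ρ_J²)) = 2/(1+0.02992) = 2/1.02992 = 1.9419.
ρ_SOR = ω* − 1 ≈ 0.9419.

ω* = 1.9419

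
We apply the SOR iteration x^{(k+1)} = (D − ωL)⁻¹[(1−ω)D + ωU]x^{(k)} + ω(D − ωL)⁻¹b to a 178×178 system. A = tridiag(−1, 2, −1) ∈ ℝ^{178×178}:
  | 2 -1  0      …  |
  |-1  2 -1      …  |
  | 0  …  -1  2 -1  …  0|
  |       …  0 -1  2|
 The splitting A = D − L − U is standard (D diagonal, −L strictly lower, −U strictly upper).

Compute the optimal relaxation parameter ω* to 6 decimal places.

ω* = 1.965506

ρ_J = max_k |cos(kπ/179)| = cos(π/179) = 0.999846
√(1−ρ_J²) = |sin(π/179)| = 0.0175499
ω* = 2/(1 + 0.0175499) = 2/1.0175499 = 1.965506.
Hence ρ(B_{ω*}) = 1.965506 − 1 = 0.965506.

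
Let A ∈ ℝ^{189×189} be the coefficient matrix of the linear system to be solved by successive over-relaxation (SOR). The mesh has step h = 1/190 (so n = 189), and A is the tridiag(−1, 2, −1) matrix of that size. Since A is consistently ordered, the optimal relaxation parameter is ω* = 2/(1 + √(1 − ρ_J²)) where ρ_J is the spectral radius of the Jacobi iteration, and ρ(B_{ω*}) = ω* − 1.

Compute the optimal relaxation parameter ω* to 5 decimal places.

[ρ_J] n=189: ρ(B_J) = cos(π/(n+1)) = cos(π/190) = 0.99986.
1 − cos²(π/190) = sin²(π/190) ⇒ √(1−ρ_J²) = sin(π/190) = 0.016534.
ω* = 2 / (1 + 0.016534) = 2 / 1.016534 ≈ 1.96747.
[ρ_SOR] ω* − 1 = 0.96747.

ω* = 1.96747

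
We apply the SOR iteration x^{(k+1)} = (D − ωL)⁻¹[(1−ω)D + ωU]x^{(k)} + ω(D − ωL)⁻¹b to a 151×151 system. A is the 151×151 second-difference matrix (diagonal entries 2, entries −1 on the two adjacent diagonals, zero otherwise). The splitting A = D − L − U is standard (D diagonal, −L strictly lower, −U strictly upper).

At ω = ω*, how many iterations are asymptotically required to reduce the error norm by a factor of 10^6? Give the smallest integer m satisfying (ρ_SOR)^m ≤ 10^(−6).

[ρ_J] n=151: ρ(B_J) = cos(π/(n+1)) = cos(π/152) = 0.9997864.
√(1−ρ_J²) = |sin(π/152)| = 0.0206669
Then 2/(1+√(1−ρ_J²)) = 2/(1+0.0206669); ω* = 2/1.0206669 = 1.9595031.
ρ_SOR = ω* − 1 ≈ 0.9595031.
For 6 digits: m = 6·ln10 / (−ln 0.9595031) = 13.8155/0.0413397 = 334.194; round up → m = 335.

m = 335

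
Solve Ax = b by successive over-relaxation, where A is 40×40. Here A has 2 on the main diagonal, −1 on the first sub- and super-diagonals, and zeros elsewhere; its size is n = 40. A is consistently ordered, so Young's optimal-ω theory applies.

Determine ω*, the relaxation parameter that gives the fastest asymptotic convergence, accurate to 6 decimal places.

½·tridiag(1,0,1) at n=40: λ_k = cos(kπ/41); max |λ| at k=1 ⇒ ρ_J = cos(π/41) ≈ 0.997066.
root = sin(π/41) = 0.0765493  (since 1−cos² = sin²).
ω* = 2 / (1 + 0.0765493) = 2 / 1.0765493 ≈ 1.857788.
ρ_SOR = ω* − 1 ≈ 0.857788.

ω* = 1.857788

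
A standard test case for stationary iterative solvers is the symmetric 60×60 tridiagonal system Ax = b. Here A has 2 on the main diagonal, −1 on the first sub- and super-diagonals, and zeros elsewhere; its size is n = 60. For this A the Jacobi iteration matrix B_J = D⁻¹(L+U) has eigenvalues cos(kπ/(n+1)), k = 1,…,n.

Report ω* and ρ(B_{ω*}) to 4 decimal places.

ω* = 1.9021, ρ_SOR = 0.9021

[ρ_J] n=60: ρ(B_J) = cos(π/(n+1)) = cos(π/61) = 0.9987.
√(1−ρ_J²) simplifies to sin(π/61) = 0.05148.
ω* = 2/(1 + 0.05148) = 2/1.05148 = 1.9021.
At ω = 1.9021 every |λ(B_ω)| = ω−1, so ρ_SOR = 0.9021.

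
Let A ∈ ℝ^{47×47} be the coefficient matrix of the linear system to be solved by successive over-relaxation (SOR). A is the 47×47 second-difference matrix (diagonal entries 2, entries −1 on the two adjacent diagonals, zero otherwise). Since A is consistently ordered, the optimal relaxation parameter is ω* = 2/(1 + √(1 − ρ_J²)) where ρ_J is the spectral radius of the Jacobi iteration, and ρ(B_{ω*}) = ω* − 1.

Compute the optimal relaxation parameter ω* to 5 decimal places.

ω* = 1.87722

½·tridiag(1,0,1) at n=47: λ_k = cos(kπ/48); max |λ| at k=1 ⇒ ρ_J = cos(π/48) ≈ 0.99786.
root = sin(π/48) = 0.065403  (since 1−cos² = sin²).
ω* = 2/(1+0.065403) = 1.87722
ρ_SOR = ω* − 1 ≈ 0.87722.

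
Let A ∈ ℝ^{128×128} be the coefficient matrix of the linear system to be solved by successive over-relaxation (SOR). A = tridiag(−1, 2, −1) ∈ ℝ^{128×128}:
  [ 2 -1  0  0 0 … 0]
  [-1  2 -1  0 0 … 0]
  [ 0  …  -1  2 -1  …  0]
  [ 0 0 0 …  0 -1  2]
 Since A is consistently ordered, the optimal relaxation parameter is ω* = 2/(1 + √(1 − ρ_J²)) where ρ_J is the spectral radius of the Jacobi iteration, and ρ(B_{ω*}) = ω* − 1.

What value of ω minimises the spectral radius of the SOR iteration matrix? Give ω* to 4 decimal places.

ρ_J = max_k |cos(kπ/129)| = cos(π/129) = 0.9997
root = sin(π/129) = 0.02435  (since 1−cos² = sin²).
ω* = 2 / (1 + 0.02435) = 2 / 1.02435 ≈ 1.9525.
[ρ_SOR] ω* − 1 = 0.9525.

ω* = 1.9525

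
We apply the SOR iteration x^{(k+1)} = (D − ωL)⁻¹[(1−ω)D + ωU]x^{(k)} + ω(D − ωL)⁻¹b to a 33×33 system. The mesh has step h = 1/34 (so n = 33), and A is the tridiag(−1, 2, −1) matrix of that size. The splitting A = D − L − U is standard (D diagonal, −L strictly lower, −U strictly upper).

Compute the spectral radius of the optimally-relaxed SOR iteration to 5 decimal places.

ρ_SOR = 0.83105

spectrum of D⁻¹(L+U) = {cos(kπ/34) : 1≤k≤33}; ρ_J = cos(π/34) = 0.99573.
√(1−ρ_J²) = |sin(π/34)| = 0.092268
Then 2/(1+√(1−ρ_J²)) = 2/(1+0.092268); ω* = 2/1.092268 = 1.83105.
ρ_SOR = ω* − 1 ≈ 0.83105.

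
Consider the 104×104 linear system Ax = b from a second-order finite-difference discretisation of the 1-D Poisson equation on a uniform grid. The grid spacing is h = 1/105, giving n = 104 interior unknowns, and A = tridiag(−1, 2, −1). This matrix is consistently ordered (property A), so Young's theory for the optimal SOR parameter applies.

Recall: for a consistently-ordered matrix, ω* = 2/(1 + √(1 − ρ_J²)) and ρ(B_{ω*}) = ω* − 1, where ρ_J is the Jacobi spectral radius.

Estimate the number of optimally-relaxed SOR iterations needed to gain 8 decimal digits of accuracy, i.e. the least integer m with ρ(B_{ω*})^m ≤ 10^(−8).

n=104: λ(B_J) = 1 − λ(A)/2 = cos(kπ/105); k=1 gives ρ_J = 0.9995524.
√(1−ρ_J²) simplifies to sin(π/105) = 0.0299155.
[ω*] 2 ÷ (1 + 0.0299155) = 2 ÷ 1.0299155 = 1.9419069.
ρ_SOR = ω* − 1 = 1.9419069 − 1 = 0.9419069.
Need (0.9419069)^m ≤ 10^(−8): m ≥ 8·ln10/|ln 0.9419069| = 18.4207/0.0598488 = 307.787 ⇒ m = 308.

m = 308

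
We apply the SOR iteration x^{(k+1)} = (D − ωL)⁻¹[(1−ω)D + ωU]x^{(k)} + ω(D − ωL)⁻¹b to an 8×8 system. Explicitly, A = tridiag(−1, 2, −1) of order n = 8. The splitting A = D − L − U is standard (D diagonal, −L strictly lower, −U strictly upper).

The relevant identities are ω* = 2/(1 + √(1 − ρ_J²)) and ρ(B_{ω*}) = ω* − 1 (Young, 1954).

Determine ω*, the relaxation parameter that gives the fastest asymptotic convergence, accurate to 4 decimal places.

½·tridiag(1,0,1) at n=8: λ_k = cos(kπ/9); max |λ| at k=1 ⇒ ρ_J = cos(π/9) ≈ 0.9397.
√(1 − cos²(π/9)) = sin(π/9) ≈ 0.34202.
Young: ω* = 2/(1+√(1−ρ_J²)) = 2/(1+0.34202) = 2/1.34202 = 1.4903.
ρ_SOR = ω* − 1 = 1.4903 − 1 = 0.4903.

ω* = 1.4903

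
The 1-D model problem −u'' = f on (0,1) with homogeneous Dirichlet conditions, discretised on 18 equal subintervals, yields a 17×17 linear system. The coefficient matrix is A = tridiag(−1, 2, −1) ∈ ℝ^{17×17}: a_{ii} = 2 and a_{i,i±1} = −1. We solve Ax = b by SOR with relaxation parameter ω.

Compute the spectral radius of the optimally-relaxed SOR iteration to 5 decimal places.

ρ_SOR = 0.70409

B_J for the 17×17 system has eigenvalues cos(kπ/18); ρ_J = cos(π/18) = 0.98481.
√(1 − cos²(π/18)) = sin(π/18) ≈ 0.173648.
Young: ω* = 2/(1+√(1−ρ_J²)) = 2/(1+0.173648) = 2/1.173648 = 1.70409.
ρ_SOR = ω* − 1 = 1.70409 − 1 = 0.70409.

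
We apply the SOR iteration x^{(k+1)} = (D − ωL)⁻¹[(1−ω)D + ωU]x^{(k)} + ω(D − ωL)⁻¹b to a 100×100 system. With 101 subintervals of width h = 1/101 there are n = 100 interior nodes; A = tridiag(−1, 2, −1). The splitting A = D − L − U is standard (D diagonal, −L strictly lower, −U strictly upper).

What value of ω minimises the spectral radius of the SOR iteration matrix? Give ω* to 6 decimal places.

n=100: λ(B_J) = 1 − λ(A)/2 = cos(kπ/101); k=1 gives ρ_J = 0.999516.
√(1−ρ_J²) simplifies to sin(π/101) = 0.0310999.
Young: ω* = 2/(1+√(1−ρ_J²)) = 2/(1+0.0310999) = 2/1.0310999 = 1.939676.
and ρ(B_{ω*}) = 1.939676 − 1 = 0.939676.

ω* = 1.939676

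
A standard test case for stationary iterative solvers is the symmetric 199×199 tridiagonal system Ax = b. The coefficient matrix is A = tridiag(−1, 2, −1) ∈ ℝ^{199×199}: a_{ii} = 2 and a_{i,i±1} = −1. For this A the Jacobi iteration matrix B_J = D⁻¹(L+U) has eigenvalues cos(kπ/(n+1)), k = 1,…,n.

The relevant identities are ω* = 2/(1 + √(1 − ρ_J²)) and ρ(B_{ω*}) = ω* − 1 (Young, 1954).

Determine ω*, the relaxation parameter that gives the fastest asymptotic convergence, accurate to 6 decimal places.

ω* = 1.969071

ρ_J = max_k |cos(kπ/200)| = cos(π/200) = 0.999877
√(1−ρ_J²) = |sin(π/200)| = 0.0157073
ω* = 2/(1 + 0.0157073) = 2/1.0157073 = 1.969071.
[ρ_SOR] ω* − 1 = 0.969071.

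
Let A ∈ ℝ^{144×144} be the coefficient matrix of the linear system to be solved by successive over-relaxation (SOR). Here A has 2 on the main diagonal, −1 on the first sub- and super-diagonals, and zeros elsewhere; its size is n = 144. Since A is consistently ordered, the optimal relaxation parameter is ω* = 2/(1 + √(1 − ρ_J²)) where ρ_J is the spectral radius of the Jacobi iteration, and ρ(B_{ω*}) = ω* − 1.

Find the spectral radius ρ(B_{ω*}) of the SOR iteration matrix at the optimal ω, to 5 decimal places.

ρ_SOR = 0.95759

[ρ_J] n=144: ρ(B_J) = cos(π/(n+1)) = cos(π/145) = 0.99977.
1 − cos²(π/145) = sin²(π/145) ⇒ √(1−ρ_J²) = sin(π/145) = 0.021664.
ω* = 2 / (1 + 0.021664) = 2 / 1.021664 ≈ 1.95759.
At ω = 1.95759 every |λ(B_ω)| = ω−1, so ρ_SOR = 0.95759.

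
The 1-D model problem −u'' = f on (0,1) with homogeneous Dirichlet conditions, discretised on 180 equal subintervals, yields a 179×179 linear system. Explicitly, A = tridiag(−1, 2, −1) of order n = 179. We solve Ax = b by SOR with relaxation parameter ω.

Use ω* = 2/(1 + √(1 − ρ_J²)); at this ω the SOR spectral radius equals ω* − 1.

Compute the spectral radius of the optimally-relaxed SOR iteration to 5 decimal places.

ρ_J = max_k |cos(kπ/180)| = cos(π/180) = 0.99985
√(1−ρ_J²) simplifies to sin(π/180) = 0.017452.
So ω* = 2/1.017452 = 1.96569 (Young).
ρ_SOR = ω* − 1 ≈ 0.96569.

ρ_SOR = 0.96569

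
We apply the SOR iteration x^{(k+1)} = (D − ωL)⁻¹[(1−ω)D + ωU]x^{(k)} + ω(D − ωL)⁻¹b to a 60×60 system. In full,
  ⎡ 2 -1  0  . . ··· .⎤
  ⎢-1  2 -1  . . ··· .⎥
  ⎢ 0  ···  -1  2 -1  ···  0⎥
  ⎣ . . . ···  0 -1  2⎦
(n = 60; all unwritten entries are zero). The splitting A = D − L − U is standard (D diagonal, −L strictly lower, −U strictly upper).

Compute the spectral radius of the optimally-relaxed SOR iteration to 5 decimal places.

With n=60, ρ(Jacobi) = cos(π/61) = 0.99867.
1 − cos²(π/61) = sin²(π/61) ⇒ √(1−ρ_J²) = sin(π/61) = 0.051479.
ω* = 2 / (1 + 0.051479) = 2 / 1.051479 ≈ 1.90208.
ρ(B_{ω*}) = ω*−1 = 0.90208

ρ_SOR = 0.90208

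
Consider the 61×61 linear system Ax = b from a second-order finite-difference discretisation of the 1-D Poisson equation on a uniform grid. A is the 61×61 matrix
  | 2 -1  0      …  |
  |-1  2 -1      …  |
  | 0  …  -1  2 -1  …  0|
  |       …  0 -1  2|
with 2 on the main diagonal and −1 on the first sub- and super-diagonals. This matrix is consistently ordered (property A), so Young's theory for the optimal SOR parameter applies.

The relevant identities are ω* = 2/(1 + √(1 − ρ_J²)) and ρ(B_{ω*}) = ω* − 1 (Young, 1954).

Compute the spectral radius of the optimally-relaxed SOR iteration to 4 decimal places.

ρ_SOR = 0.9036

B_J for the 61×61 system has eigenvalues cos(kπ/62); ρ_J = cos(π/62) = 0.9987.
√(1−ρ_J²) simplifies to sin(π/62) = 0.05065.
Then 2/(1+√(1−ρ_J²)) = 2/(1+0.05065); ω* = 2/1.05065 = 1.9036.
ρ_SOR = ω* − 1 = 1.9036 − 1 = 0.9036.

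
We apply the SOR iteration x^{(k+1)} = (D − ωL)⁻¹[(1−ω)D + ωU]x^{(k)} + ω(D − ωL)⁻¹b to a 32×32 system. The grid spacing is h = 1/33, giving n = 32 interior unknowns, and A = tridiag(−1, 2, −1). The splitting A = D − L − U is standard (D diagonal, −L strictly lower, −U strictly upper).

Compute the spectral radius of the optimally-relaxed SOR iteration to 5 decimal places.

ρ_SOR = 0.82639

spectrum of D⁻¹(L+U) = {cos(kπ/33) : 1≤k≤32}; ρ_J = cos(π/33) = 0.99547.
√(1−ρ_J²) = |sin(π/33)| = 0.095056
Then 2/(1+√(1−ρ_J²)) = 2/(1+0.095056); ω* = 2/1.095056 = 1.82639.
Hence ρ(B_{ω*}) = 1.82639 − 1 = 0.82639.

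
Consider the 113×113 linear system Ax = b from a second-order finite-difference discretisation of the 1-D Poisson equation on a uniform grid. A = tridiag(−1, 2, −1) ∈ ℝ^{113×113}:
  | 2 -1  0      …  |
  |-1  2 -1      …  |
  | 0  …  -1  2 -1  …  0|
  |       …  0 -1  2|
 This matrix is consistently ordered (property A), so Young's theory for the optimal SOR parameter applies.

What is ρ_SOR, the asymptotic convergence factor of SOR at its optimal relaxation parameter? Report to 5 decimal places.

ρ_J = max_k |cos(kπ/114)| = cos(π/114) = 0.99962
root = sin(π/114) = 0.027554  (since 1−cos² = sin²).
ω* = 2 / (1 + 0.027554) = 2 / 1.027554 ≈ 1.94637.
Hence ρ(B_{ω*}) = 1.94637 − 1 = 0.94637.

ρ_SOR = 0.94637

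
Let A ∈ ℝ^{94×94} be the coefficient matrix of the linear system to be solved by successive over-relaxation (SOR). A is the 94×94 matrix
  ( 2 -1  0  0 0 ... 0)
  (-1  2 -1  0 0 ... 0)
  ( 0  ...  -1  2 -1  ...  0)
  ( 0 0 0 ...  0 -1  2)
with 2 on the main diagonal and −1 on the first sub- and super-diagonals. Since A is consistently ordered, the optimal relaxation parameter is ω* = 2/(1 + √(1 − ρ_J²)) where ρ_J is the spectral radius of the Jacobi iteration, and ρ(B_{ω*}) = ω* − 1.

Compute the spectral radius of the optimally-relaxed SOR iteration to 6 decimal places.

With n=94, ρ(Jacobi) = cos(π/95) = 0.999453.
√(1−ρ_J²) = |sin(π/95)| = 0.0330634
ω* = 2/(1+0.0330634) = 1.935990
ρ_SOR = ω* − 1 = 1.935990 − 1 = 0.935990.

ρ_SOR = 0.935990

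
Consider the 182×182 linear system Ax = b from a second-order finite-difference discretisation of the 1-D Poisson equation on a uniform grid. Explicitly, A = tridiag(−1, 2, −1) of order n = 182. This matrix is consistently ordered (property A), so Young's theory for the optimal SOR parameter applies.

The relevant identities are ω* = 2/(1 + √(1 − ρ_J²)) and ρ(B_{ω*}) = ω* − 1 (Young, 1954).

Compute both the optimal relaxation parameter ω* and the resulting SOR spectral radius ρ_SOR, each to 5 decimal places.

ρ_J = max_k |cos(kπ/183)| = cos(π/183) = 0.99985
√(1 − cos²(π/183)) = sin(π/183) ≈ 0.017166.
ω* = 2/(1 + 0.017166) = 2/1.017166 = 1.96625.
ρ(B_{ω*}) = ω*−1 = 0.96625

ω* = 1.96625, ρ_SOR = 0.96625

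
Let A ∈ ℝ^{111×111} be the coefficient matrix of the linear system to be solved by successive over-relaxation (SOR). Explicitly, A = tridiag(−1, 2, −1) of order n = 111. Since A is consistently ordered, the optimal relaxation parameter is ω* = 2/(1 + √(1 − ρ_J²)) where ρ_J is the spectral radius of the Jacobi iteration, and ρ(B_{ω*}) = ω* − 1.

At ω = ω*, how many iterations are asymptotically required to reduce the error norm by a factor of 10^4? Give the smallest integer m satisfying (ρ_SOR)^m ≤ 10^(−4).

m = 165

With n=111, ρ(Jacobi) = cos(π/112) = 0.9996066.
1 − cos²(π/112) = sin²(π/112) ⇒ √(1−ρ_J²) = sin(π/112) = 0.0280463.
ω* = 2/(1 + 0.0280463) = 2/1.0280463 = 1.9454377.
and ρ(B_{ω*}) = 1.9454377 − 1 = 0.9454377.
4·ln10 = 9.21034; −ln(0.9454377) = 0.0561073; m = ⌈9.21034/0.0561073⌉ = ⌈164.156⌉ = 165.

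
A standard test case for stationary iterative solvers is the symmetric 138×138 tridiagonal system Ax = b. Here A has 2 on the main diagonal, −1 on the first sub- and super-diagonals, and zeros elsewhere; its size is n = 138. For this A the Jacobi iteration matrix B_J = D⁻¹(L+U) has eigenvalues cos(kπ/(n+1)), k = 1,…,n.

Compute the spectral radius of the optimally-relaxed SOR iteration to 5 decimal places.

ρ_SOR = 0.95580

B_J for the 138×138 system has eigenvalues cos(kπ/139); ρ_J = cos(π/139) = 0.99974.
√(1−ρ_J²) = |sin(π/139)| = 0.022599
[ω*] 2 ÷ (1 + 0.022599) = 2 ÷ 1.022599 = 1.95580.
[ρ_SOR] ω* − 1 = 0.95580.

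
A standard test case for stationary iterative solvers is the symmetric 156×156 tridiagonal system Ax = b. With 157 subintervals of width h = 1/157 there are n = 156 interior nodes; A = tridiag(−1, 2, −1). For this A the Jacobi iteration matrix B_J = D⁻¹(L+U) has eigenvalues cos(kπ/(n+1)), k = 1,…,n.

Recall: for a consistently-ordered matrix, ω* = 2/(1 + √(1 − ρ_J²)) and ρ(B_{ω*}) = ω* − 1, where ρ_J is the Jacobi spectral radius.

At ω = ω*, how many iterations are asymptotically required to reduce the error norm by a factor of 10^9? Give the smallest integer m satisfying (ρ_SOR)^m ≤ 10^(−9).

m = 518

B_J for the 156×156 system has eigenvalues cos(kπ/157); ρ_J = cos(π/157) = 0.9997998.
1 − cos²(π/157) = sin²(π/157) ⇒ √(1−ρ_J²) = sin(π/157) = 0.0200088.
ω* = 2/(1+0.0200088) = 1.9607674
ρ_SOR = ω* − 1 = 1.9607674 − 1 = 0.9607674.
ρ_SOR^m ≤ 10^(−9) ⇔ m ≥ 9·ln10/(−ln 0.9607674) = 20.7233/0.0400229 = 517.786; m = ⌈517.786⌉ = 518.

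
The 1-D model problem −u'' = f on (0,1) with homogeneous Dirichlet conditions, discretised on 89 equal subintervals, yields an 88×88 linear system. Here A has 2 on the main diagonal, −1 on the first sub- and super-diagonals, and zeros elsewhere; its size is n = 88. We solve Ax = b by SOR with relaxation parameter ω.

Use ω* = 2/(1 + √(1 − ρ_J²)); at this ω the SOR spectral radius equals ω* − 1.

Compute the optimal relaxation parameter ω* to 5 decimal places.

ω* = 1.93182

[ρ_J] n=88: ρ(B_J) = cos(π/(n+1)) = cos(π/89) = 0.99938.
√(1−ρ_J²) simplifies to sin(π/89) = 0.035291.
So ω* = 2/1.035291 = 1.93182 (Young).
and ρ(B_{ω*}) = 1.93182 − 1 = 0.93182.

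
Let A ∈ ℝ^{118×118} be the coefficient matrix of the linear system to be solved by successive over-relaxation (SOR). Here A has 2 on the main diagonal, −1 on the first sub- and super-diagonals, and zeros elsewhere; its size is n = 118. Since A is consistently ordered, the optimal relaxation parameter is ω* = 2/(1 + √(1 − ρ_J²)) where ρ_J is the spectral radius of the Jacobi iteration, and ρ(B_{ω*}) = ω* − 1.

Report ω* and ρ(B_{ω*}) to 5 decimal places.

With n=118, ρ(Jacobi) = cos(π/119) = 0.99965.
root = sin(π/119) = 0.026397  (since 1−cos² = sin²).
ω* = 2/(1+0.026397) = 1.94856
[ρ_SOR] ω* − 1 = 0.94856.

ω* = 1.94856, ρ_SOR = 0.94856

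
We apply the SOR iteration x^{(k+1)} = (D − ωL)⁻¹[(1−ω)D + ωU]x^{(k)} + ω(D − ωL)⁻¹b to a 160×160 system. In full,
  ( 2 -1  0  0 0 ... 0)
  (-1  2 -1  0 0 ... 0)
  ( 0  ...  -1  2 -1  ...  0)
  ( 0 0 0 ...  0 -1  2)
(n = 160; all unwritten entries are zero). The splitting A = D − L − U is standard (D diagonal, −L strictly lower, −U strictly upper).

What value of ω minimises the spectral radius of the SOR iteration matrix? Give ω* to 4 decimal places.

ρ_J = max_k |cos(kπ/161)| = cos(π/161) = 0.9998
√(1 − cos²(π/161)) = sin(π/161) ≈ 0.01951.
So ω* = 2/1.01951 = 1.9617 (Young).
Hence ρ(B_{ω*}) = 1.9617 − 1 = 0.9617.

ω* = 1.9617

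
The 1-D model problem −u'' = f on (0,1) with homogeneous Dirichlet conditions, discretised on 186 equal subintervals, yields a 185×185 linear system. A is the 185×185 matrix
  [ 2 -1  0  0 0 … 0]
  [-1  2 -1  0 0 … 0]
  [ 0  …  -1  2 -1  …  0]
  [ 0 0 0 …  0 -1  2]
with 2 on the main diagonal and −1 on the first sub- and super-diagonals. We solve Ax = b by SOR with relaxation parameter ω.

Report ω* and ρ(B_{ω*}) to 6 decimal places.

ω* = 1.966782, ρ_SOR = 0.966782

n=185: λ(B_J) = 1 − λ(A)/2 = cos(kπ/186); k=1 gives ρ_J = 0.999857.
1 − cos²(π/186) = sin²(π/186) ⇒ √(1−ρ_J²) = sin(π/186) = 0.0168895.
[ω*] 2 ÷ (1 + 0.0168895) = 2 ÷ 1.0168895 = 1.966782.
ρ(B_{ω*}) = ω*−1 = 0.966782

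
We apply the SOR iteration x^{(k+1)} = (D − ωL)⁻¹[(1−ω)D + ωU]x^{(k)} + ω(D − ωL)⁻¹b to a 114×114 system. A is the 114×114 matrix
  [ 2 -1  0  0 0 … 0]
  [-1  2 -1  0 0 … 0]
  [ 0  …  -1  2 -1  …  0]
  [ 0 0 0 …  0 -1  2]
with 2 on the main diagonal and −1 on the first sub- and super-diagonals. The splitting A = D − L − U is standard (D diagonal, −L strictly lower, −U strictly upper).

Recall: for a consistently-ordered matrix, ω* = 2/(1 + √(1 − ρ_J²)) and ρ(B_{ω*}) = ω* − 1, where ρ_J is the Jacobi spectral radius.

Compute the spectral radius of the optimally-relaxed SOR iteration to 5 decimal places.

B_J for the 114×114 system has eigenvalues cos(kπ/115); ρ_J = cos(π/115) = 0.99963.
√(1 − cos²(π/115)) = sin(π/115) ≈ 0.027315.
ω* = 2 / (1 + 0.027315) = 2 / 1.027315 ≈ 1.94682.
At ω = 1.94682 every |λ(B_ω)| = ω−1, so ρ_SOR = 0.94682.

ρ_SOR = 0.94682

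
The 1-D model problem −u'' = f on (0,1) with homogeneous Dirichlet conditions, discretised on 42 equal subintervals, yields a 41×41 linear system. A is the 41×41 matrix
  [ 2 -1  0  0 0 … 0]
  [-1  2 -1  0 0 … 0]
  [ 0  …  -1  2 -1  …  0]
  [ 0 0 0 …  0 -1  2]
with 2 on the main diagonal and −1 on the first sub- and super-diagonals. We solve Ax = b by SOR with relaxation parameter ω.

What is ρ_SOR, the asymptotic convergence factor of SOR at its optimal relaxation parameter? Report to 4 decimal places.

ρ_SOR = 0.8609

ρ_J = max_k |cos(kπ/42)| = cos(π/42) = 0.9972
1 − cos²(π/42) = sin²(π/42) ⇒ √(1−ρ_J²) = sin(π/42) = 0.07473.
ω* = 2/(1+0.07473) = 1.8609
ρ(B_{ω*}) = ω*−1 = 0.8609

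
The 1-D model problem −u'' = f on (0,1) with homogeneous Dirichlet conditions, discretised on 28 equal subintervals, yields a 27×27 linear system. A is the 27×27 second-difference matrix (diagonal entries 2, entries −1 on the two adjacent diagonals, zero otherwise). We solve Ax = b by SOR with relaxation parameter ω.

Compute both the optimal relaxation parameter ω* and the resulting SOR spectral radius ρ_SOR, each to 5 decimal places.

[ρ_J] n=27: ρ(B_J) = cos(π/(n+1)) = cos(π/28) = 0.99371.
root = sin(π/28) = 0.111964  (since 1−cos² = sin²).
Young: ω* = 2/(1+√(1−ρ_J²)) = 2/(1+0.111964) = 2/1.111964 = 1.79862.
ρ(B_{ω*}) = ω*−1 = 0.79862

ω* = 1.79862, ρ_SOR = 0.79862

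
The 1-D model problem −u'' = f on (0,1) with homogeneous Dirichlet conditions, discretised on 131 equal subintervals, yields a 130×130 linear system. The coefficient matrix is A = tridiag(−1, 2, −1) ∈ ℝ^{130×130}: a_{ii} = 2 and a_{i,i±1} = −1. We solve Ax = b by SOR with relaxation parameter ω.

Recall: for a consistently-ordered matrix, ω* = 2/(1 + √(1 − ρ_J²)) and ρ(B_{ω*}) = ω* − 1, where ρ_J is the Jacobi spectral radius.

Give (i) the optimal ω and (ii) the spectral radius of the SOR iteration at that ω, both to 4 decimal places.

ω* = 1.9532, ρ_SOR = 0.9532

spectrum of D⁻¹(L+U) = {cos(kπ/131) : 1≤k≤130}; ρ_J = cos(π/131) = 0.9997.
root = sin(π/131) = 0.02398  (since 1−cos² = sin²).
[ω*] 2 ÷ (1 + 0.02398) = 2 ÷ 1.02398 = 1.9532.
ρ(B_{ω*}) = ω*−1 = 0.9532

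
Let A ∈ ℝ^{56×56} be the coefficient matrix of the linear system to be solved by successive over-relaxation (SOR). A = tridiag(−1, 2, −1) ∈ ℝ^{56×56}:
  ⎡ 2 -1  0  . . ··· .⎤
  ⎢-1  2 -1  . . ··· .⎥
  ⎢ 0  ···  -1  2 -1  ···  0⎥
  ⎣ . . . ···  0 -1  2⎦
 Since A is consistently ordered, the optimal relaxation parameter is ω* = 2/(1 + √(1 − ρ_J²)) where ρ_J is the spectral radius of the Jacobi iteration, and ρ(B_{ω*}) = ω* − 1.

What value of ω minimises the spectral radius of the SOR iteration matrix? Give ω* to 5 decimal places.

B_J for the 56×56 system has eigenvalues cos(kπ/57); ρ_J = cos(π/57) = 0.99848.
1 − cos²(π/57) = sin²(π/57) ⇒ √(1−ρ_J²) = sin(π/57) = 0.055088.
ω* = 2/(1+0.055088) = 1.89558
ρ_SOR = ω* − 1 ≈ 0.89558.

ω* = 1.89558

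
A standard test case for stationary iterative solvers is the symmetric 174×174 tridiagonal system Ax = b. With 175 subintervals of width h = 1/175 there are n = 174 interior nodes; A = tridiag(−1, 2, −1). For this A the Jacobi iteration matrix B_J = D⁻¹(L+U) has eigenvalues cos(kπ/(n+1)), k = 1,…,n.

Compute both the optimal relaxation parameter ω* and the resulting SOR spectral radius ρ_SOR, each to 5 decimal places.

ω* = 1.96473, ρ_SOR = 0.96473

B_J for the 174×174 system has eigenvalues cos(kπ/175); ρ_J = cos(π/175) = 0.99984.
√(1 − cos²(π/175)) = sin(π/175) ≈ 0.017951.
Young: ω* = 2/(1+√(1−ρ_J²)) = 2/(1+0.017951) = 2/1.017951 = 1.96473.
Hence ρ(B_{ω*}) = 1.96473 − 1 = 0.96473.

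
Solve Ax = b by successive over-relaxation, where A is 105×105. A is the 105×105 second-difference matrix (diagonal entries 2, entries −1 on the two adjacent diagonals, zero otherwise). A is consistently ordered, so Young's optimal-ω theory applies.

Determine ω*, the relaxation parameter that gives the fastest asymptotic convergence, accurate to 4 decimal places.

B_J for the 105×105 system has eigenvalues cos(kπ/106); ρ_J = cos(π/106) = 0.9996.
root = sin(π/106) = 0.02963  (since 1−cos² = sin²).
ω* = 2/(1 + 0.02963) = 2/1.02963 = 1.9424.
ρ_SOR = ω* − 1 ≈ 0.9424.

ω* = 1.9424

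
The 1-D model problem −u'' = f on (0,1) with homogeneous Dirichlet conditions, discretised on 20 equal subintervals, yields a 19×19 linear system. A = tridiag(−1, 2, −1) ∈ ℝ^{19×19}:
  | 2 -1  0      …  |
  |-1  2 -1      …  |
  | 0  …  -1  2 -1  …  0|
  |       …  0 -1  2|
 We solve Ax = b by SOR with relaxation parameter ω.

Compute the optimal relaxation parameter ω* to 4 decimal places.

n=19: λ(B_J) = 1 − λ(A)/2 = cos(kπ/20); k=1 gives ρ_J = 0.9877.
root = sin(π/20) = 0.15643  (since 1−cos² = sin²).
ω* = 2 / (1 + 0.15643) = 2 / 1.15643 ≈ 1.7295.
Hence ρ(B_{ω*}) = 1.7295 − 1 = 0.7295.

ω* = 1.7295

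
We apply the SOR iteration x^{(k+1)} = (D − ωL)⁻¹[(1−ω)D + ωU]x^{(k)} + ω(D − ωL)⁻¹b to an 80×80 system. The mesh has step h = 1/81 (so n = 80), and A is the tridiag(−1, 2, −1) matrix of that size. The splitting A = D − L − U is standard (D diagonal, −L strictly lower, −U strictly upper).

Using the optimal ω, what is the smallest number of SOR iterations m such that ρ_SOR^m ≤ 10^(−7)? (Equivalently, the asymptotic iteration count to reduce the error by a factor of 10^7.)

m = 208

[ρ_J] n=80: ρ(B_J) = cos(π/(n+1)) = cos(π/81) = 0.9992480.
1 − cos²(π/81) = sin²(π/81) ⇒ √(1−ρ_J²) = sin(π/81) = 0.0387754.
So ω* = 2/1.0387754 = 1.9253440 (Young).
ρ_SOR = ω* − 1 = 1.9253440 − 1 = 0.9253440.
Need (0.9253440)^m ≤ 10^(−7): m ≥ 7·ln10/|ln 0.9253440| = 16.1181/0.0775897 = 207.735 ⇒ m = 208.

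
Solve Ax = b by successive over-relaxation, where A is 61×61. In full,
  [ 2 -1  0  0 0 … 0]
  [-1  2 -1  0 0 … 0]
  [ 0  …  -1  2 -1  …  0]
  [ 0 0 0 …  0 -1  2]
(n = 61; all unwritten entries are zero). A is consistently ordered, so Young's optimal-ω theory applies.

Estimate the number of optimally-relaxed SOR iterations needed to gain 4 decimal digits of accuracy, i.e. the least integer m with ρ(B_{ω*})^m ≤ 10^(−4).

m = 91

With n=61, ρ(Jacobi) = cos(π/62) = 0.9987165.
√(1−ρ_J²) = |sin(π/62)| = 0.0506492
Young: ω* = 2/(1+√(1−ρ_J²)) = 2/(1+0.0506492) = 2/1.0506492 = 1.9035849.
and ρ(B_{ω*}) = 1.9035849 − 1 = 0.9035849.
Need (0.9035849)^m ≤ 10^(−4): m ≥ 4·ln10/|ln 0.9035849| = 9.21034/0.101385 = 90.845 ⇒ m = 91.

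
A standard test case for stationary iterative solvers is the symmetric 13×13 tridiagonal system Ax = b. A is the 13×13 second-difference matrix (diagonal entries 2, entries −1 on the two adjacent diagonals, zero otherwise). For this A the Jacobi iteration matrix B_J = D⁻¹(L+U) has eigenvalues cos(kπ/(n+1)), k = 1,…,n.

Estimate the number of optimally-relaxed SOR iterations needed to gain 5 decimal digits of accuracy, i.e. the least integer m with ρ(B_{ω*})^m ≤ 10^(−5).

[ρ_J] n=13: ρ(B_J) = cos(π/(n+1)) = cos(π/14) = 0.9749279.
√(1−ρ_J²) = |sin(π/14)| = 0.2225209
[ω*] 2 ÷ (1 + 0.2225209) = 2 ÷ 1.2225209 = 1.6359639.
Hence ρ(B_{ω*}) = 1.6359639 − 1 = 0.6359639.
m ≥ 5·ln10 / (−ln 0.6359639) = 25.437; smallest integer m = 26.

m = 26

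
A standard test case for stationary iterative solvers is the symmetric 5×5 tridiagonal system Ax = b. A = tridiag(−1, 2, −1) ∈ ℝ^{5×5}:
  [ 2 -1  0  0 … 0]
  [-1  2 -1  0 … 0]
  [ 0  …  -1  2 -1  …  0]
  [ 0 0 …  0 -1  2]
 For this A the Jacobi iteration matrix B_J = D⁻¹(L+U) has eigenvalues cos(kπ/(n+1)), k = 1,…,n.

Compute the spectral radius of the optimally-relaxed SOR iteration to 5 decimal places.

ρ_SOR = 0.33333

With n=5, ρ(Jacobi) = cos(π/6) = 0.86603.
root = sin(π/6) = 0.500000  (since 1−cos² = sin²).
Young: ω* = 2/(1+√(1−ρ_J²)) = 2/(1+0.500000) = 2/1.500000 = 1.33333.
[ρ_SOR] ω* − 1 = 0.33333.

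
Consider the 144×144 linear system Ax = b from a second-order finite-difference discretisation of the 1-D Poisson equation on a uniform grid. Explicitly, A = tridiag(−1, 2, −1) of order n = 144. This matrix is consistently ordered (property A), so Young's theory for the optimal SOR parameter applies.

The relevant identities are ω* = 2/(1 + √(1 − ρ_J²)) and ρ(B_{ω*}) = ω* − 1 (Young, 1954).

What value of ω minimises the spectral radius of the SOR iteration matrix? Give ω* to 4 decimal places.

n=144: λ(B_J) = 1 − λ(A)/2 = cos(kπ/145); k=1 gives ρ_J = 0.9998.
1 − cos²(π/145) = sin²(π/145) ⇒ √(1−ρ_J²) = sin(π/145) = 0.02166.
Then 2/(1+√(1−ρ_J²)) = 2/(1+0.02166); ω* = 2/1.02166 = 1.9576.
[ρ_SOR] ω* − 1 = 0.9576.

ω* = 1.9576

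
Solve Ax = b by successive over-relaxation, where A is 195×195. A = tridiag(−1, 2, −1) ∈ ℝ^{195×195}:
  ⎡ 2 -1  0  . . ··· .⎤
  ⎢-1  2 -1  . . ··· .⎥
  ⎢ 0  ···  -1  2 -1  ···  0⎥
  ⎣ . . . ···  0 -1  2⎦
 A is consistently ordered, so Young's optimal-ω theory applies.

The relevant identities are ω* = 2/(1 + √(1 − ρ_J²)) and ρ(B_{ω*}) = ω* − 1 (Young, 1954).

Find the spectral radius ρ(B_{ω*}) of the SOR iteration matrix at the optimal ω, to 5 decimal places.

ρ_SOR = 0.96845

With n=195, ρ(Jacobi) = cos(π/196) = 0.99987.
√(1 − cos²(π/196)) = sin(π/196) ≈ 0.016028.
So ω* = 2/1.016028 = 1.96845 (Young).
ρ_SOR = ω* − 1 = 1.96845 − 1 = 0.96845.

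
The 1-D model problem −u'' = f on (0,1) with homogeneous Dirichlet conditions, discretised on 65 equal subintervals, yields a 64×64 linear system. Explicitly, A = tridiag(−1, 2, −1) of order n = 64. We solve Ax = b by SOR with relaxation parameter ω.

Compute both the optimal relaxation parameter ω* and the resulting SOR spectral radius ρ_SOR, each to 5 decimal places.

n=64: λ(B_J) = 1 − λ(A)/2 = cos(kπ/65); k=1 gives ρ_J = 0.99883.
√(1 − cos²(π/65)) = sin(π/65) ≈ 0.048313.
ω* = 2/(1+0.048313) = 1.90783
ρ_SOR = ω* − 1 = 1.90783 − 1 = 0.90783.

ω* = 1.90783, ρ_SOR = 0.90783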